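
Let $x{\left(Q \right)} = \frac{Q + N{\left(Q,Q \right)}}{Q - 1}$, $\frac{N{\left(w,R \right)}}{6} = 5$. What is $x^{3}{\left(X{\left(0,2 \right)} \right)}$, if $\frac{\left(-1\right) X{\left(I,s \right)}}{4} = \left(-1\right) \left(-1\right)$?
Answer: $- \frac{17576}{125} \approx -140.61$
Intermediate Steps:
$N{\left(w,R \right)} = 30$ ($N{\left(w,R \right)} = 6 \cdot 5 = 30$)
$X{\left(I,s \right)} = -4$ ($X{\left(I,s \right)} = - 4 \left(\left(-1\right) \left(-1\right)\right) = \left(-4\right) 1 = -4$)
$x{\left(Q \right)} = \frac{30 + Q}{-1 + Q}$ ($x{\left(Q \right)} = \frac{Q + 30}{Q - 1} = \frac{30 + Q}{-1 + Q}$)
$x^{3}{\left(X{\left(0,2 \right)} \right)} = \left(\frac{30 - 4}{-1 - 4}\right)^{3} = \left(\frac{1}{-5} \cdot 26\right)^{3} = \left(\left(- \frac{1}{5}\right) 26\right)^{3} = \left(- \frac{26}{5}\right)^{3} = - \frac{17576}{125}$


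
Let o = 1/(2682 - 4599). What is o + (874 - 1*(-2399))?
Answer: 6274340/1917 ≈ 3273.0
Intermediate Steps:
o = -1/1917 (o = 1/(-1917) = -1/1917 ≈ -0.00052165)
o + (874 - 1*(-2399)) = -1/1917 + (874 - 1*(-2399)) = -1/1917 + (874 + 2399) = -1/1917 + 3273 = 6274340/1917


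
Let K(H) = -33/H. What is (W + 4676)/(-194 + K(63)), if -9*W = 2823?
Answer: -91609/4085 ≈ -22.426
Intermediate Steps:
W = -941/3 (W = -⅑*2823 = -941/3 ≈ -313.67)
(W + 4676)/(-194 + K(63)) = (-941/3 + 4676)/(-194 - 33/63) = 13087/(3*(-194 - 33*1/63)) = 13087/(3*(-194 - 11/21)) = 13087/(3*(-4085/21)) = (13087/3)*(-21/4085) = -91609/4085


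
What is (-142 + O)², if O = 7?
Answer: 18225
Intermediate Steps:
(-142 + O)² = (-142 + 7)² = (-135)² = 18225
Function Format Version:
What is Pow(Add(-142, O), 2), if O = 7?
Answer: 18225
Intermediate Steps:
Pow(Add(-142, O), 2) = Pow(Add(-142, 7), 2) = Pow(-135, 2) = 18225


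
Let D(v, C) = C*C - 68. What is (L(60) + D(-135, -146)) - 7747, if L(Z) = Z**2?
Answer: 17101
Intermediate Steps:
D(v, C) = -68 + C**2 (D(v, C) = C**2 - 68 = -68 + C**2)
(L(60) + D(-135, -146)) - 7747 = (60**2 + (-68 + (-146)**2)) - 7747 = (3600 + (-68 + 21316)) - 7747 = (3600 + 21248) - 7747 = 24848 - 7747 = 17101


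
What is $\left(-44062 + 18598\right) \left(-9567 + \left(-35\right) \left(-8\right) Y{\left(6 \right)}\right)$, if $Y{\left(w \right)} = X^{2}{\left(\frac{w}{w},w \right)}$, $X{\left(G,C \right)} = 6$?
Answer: $-13063032$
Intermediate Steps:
$Y{\left(w \right)} = 36$ ($Y{\left(w \right)} = 6^{2} = 36$)
$\left(-44062 + 18598\right) \left(-9567 + \left(-35\right) \left(-8\right) Y{\left(6 \right)}\right) = \left(-44062 + 18598\right) \left(-9567 + \left(-35\right) \left(-8\right) 36\right) = - 25464 \left(-9567 + 280 \cdot 36\right) = - 25464 \left(-9567 + 10080\right) = \left(-25464\right) 513 = -13063032$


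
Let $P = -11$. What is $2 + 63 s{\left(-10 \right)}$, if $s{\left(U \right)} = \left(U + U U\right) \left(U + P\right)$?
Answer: $-119068$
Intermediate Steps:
$s{\left(U \right)} = \left(-11 + U\right) \left(U + U^{2}\right)$ ($s{\left(U \right)} = \left(U + U U\right) \left(U - 11\right) = \left(U + U^{2}\right) \left(-11 + U\right) = \left(-11 + U\right) \left(U + U^{2}\right)$)
$2 + 63 s{\left(-10 \right)} = 2 + 63 \left(- 10 \left(-11 + \left(-10\right)^{2} - -100\right)\right) = 2 + 63 \left(- 10 \left(-11 + 100 + 100\right)\right) = 2 + 63 \left(\left(-10\right) 189\right) = 2 + 63 \left(-1890\right) = 2 - 119070 = -119068$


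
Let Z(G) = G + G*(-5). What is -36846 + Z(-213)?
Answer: -35994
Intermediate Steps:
Z(G) = -4*G (Z(G) = G - 5*G = -4*G)
-36846 + Z(-213) = -36846 - 4*(-213) = -36846 + 852 = -35994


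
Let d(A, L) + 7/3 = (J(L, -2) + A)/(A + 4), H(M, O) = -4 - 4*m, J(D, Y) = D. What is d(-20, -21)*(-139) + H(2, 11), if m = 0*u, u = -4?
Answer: -1721/48 ≈ -35.854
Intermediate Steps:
m = 0 (m = 0*(-4) = 0)
H(M, O) = -4 (H(M, O) = -4 - 4*0 = -4 + 0 = -4)
d(A, L) = -7/3 + (A + L)/(4 + A) (d(A, L) = -7/3 + (L + A)/(A + 4) = -7/3 + (A + L)/(4 + A))
d(-20, -21)*(-139) + H(2, 11) = ((-28 - 4*(-20) + 3*(-21))/(3*(4 - 20)))*(-139) - 4 = ((⅓)*(-28 + 80 - 63)/(-16))*(-139) - 4 = ((⅓)*(-1/16)*(-11))*(-139) - 4 = (11/48)*(-139) - 4 = -1529/48 - 4 = -1721/48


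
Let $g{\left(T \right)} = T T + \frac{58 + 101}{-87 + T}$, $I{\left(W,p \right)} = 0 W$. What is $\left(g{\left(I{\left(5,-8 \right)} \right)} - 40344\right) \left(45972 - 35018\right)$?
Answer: $- \frac{12816497666}{29} \approx -4.4195 \cdot 10^{8}$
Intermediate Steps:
$I{\left(W,p \right)} = 0$
$g{\left(T \right)} = T^{2} + \frac{159}{-87 + T}$
$\left(g{\left(I{\left(5,-8 \right)} \right)} - 40344\right) \left(45972 - 35018\right) = \left(\frac{159 + 0^{3} - 87 \cdot 0^{2}}{-87 + 0} - 40344\right) \left(45972 - 35018\right) = \left(\frac{159 + 0 - 0}{-87} - 40344\right) 10954 = \left(- \frac{159 + 0 + 0}{87} - 40344\right) 10954 = \left(\left(- \frac{1}{87}\right) 159 - 40344\right) 10954 = \left(- \frac{53}{29} - 40344\right) 10954 = \left(- \frac{1170029}{29}\right) 10954 = - \frac{12816497666}{29}$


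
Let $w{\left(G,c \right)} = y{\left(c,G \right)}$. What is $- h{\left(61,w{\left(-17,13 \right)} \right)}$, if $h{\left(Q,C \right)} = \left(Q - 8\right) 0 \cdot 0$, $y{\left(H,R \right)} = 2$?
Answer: $0$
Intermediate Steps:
$w{\left(G,c \right)} = 2$
$h{\left(Q,C \right)} = 0$ ($h{\left(Q,C \right)} = \left(-8 + Q\right) 0 = 0$)
$- h{\left(61,w{\left(-17,13 \right)} \right)} = \left(-1\right) 0 = 0$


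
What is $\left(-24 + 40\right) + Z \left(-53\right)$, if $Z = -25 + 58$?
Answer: $-1733$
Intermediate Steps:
$Z = 33$
$\left(-24 + 40\right) + Z \left(-53\right) = \left(-24 + 40\right) + 33 \left(-53\right) = 16 - 1749 = -1733$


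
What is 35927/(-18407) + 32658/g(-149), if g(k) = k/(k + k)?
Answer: 1202235685/18407 ≈ 65314.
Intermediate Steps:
g(k) = ½ (g(k) = k/((2*k)) = (1/(2*k))*k = ½)
35927/(-18407) + 32658/g(-149) = 35927/(-18407) + 32658/(½) = 35927*(-1/18407) + 32658*2 = -35927/18407 + 65316 = 1202235685/18407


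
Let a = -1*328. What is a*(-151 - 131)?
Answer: 92496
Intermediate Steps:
a = -328
a*(-151 - 131) = -328*(-151 - 131) = -328*(-282) = 92496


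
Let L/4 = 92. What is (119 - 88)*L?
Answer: 11408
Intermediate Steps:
L = 368 (L = 4*92 = 368)
(119 - 88)*L = (119 - 88)*368 = 31*368 = 11408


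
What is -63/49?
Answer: -9/7 ≈ -1.2857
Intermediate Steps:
-63/49 = -63*1/49 = -9/7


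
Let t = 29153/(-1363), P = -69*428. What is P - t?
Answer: -40222963/1363 ≈ -29511.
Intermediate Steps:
P = -29532
t = -29153/1363 (t = 29153*(-1/1363) = -29153/1363 ≈ -21.389)
P - t = -29532 - 1*(-29153/1363) = -29532 + 29153/1363 = -40222963/1363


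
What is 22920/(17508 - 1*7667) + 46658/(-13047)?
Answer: -160124138/128395527 ≈ -1.2471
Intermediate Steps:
22920/(17508 - 1*7667) + 46658/(-13047) = 22920/(17508 - 7667) + 46658*(-1/13047) = 22920/9841 - 46658/13047 = -160124138/128395527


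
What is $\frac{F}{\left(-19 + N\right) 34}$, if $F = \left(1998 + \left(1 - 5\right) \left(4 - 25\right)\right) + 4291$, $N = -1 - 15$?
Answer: $- \frac{6373}{1190} \approx -5.3555$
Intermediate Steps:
$N = -16$ ($N = -1 - 15 = -16$)
$F = 6373$ ($F = \left(1998 - -84\right) + 4291 = \left(1998 + 84\right) + 4291 = 2082 + 4291 = 6373$)
$\frac{F}{\left(-19 + N\right) 34} = \frac{6373}{\left(-19 - 16\right) 34} = \frac{6373}{\left(-35\right) 34} = \frac{6373}{-1190} = 6373 \left(- \frac{1}{1190}\right) = - \frac{6373}{1190}$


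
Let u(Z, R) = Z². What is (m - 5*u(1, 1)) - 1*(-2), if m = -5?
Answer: -8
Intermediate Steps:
(m - 5*u(1, 1)) - 1*(-2) = (-5 - 5*1²) - 1*(-2) = (-5 - 5*1) + 2 = (-5 - 5) + 2 = -10 + 2 = -8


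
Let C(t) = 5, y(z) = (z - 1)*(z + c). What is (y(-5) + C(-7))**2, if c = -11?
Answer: 10201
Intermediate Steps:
y(z) = (-1 + z)*(-11 + z) (y(z) = (z - 1)*(z - 11) = (-1 + z)*(-11 + z))
(y(-5) + C(-7))**2 = ((11 + (-5)**2 - 12*(-5)) + 5)**2 = ((11 + 25 + 60) + 5)**2 = (96 + 5)**2 = 101**2 = 10201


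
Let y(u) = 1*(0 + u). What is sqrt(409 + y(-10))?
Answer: sqrt(399) ≈ 19.975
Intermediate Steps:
y(u) = u (y(u) = 1*u = u)
sqrt(409 + y(-10)) = sqrt(409 - 10) = sqrt(399)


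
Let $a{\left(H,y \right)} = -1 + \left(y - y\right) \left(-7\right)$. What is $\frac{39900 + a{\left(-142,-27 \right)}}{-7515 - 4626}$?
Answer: $- \frac{39899}{12141} \approx -3.2863$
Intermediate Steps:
$a{\left(H,y \right)} = -1$ ($a{\left(H,y \right)} = -1 + 0 \left(-7\right) = -1 + 0 = -1$)
$\frac{39900 + a{\left(-142,-27 \right)}}{-7515 - 4626} = \frac{39900 - 1}{-7515 - 4626} = \frac{39899}{-12141} = 39899 \left(- \frac{1}{12141}\right) = - \frac{39899}{12141}$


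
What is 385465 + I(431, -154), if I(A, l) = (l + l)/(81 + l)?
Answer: 28139253/73 ≈ 3.8547e+5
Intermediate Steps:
I(A, l) = 2*l/(81 + l) (I(A, l) = (2*l)/(81 + l) = 2*l/(81 + l))
385465 + I(431, -154) = 385465 + 2*(-154)/(81 - 154) = 385465 + 2*(-154)/(-73) = 385465 + 2*(-154)*(-1/73) = 385465 + 308/73 = 28139253/73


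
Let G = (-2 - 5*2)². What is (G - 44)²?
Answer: 10000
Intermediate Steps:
G = 144 (G = (-2 - 10)² = (-12)² = 144)
(G - 44)² = (144 - 44)² = 100² = 10000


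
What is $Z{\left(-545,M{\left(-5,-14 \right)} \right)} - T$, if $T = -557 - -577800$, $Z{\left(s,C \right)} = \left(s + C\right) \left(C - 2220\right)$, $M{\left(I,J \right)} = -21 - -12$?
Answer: $657623$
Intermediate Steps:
$M{\left(I,J \right)} = -9$ ($M{\left(I,J \right)} = -21 + 12 = -9$)
$Z{\left(s,C \right)} = \left(-2220 + C\right) \left(C + s\right)$ ($Z{\left(s,C \right)} = \left(C + s\right) \left(-2220 + C\right) = \left(-2220 + C\right) \left(C + s\right)$)
$T = 577243$ ($T = -557 + 577800 = 577243$)
$Z{\left(-545,M{\left(-5,-14 \right)} \right)} - T = \left(\left(-9\right)^{2} - -19980 - -1209900 - -4905\right) - 577243 = \left(81 + 19980 + 1209900 + 4905\right) - 577243 = 1234866 - 577243 = 657623$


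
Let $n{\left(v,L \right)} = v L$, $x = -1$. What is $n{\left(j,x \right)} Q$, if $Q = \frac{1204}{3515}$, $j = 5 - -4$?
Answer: $- \frac{10836}{3515} \approx -3.0828$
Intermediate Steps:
$j = 9$ ($j = 5 + 4 = 9$)
$n{\left(v,L \right)} = L v$
$Q = \frac{1204}{3515}$ ($Q = 1204 \cdot \frac{1}{3515} = \frac{1204}{3515} \approx 0.34253$)
$n{\left(j,x \right)} Q = \left(-1\right) 9 \cdot \frac{1204}{3515} = \left(-9\right) \frac{1204}{3515} = - \frac{10836}{3515}$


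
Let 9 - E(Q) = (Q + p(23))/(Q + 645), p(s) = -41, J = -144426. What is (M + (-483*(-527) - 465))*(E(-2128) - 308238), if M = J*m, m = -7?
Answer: -578265318775008/1483 ≈ -3.8993e+11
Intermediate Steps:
E(Q) = 9 - (-41 + Q)/(645 + Q) (E(Q) = 9 - (Q - 41)/(Q + 645) = 9 - (-41 + Q)/(645 + Q))
M = 1010982 (M = -144426*(-7) = 1010982)
(M + (-483*(-527) - 465))*(E(-2128) - 308238) = (1010982 + (-483*(-527) - 465))*(2*(2923 + 4*(-2128))/(645 - 2128) - 308238) = (1010982 + (254541 - 465))*(2*(2923 - 8512)/(-1483) - 308238) = (1010982 + 254076)*(2*(-1/1483)*(-5589) - 308238) = 1265058*(11178/1483 - 308238) = 1265058*(-457105776/1483) = -578265318775008/1483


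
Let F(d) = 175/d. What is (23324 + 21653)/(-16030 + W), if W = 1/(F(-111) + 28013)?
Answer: -139845546836/49841565929 ≈ -2.8058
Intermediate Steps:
W = 111/3109268 (W = 1/(175/(-111) + 28013) = 1/(175*(-1/111) + 28013) = 1/(-175/111 + 28013) = 1/(3109268/111) = 111/3109268 ≈ 3.5700e-5)
(23324 + 21653)/(-16030 + W) = (23324 + 21653)/(-16030 + 111/3109268) = 44977/(-49841565929/3109268) = 44977*(-3109268/49841565929) = -139845546836/49841565929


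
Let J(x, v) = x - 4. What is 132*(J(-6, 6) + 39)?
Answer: 3828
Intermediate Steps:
J(x, v) = -4 + x
132*(J(-6, 6) + 39) = 132*((-4 - 6) + 39) = 132*(-10 + 39) = 132*29 = 3828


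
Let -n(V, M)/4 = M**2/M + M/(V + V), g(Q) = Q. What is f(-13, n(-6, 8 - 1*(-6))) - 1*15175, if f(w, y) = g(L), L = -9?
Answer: -15184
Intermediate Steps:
n(V, M) = -4*M - 2*M/V (n(V, M) = -4*(M**2/M + M/(V + V)) = -4*(M + M/((2*V))) = -4*(M + M*(1/(2*V))) = -4*(M + M/(2*V)) = -4*M - 2*M/V)
f(w, y) = -9
f(-13, n(-6, 8 - 1*(-6))) - 1*15175 = -9 - 1*15175 = -9 - 15175 = -15184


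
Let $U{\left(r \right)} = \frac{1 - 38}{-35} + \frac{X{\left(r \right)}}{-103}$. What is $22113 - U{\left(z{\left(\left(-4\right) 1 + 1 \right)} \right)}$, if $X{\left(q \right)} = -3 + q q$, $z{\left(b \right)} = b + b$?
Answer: $\frac{79714709}{3605} \approx 22112.0$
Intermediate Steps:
$z{\left(b \right)} = 2 b$
$X{\left(q \right)} = -3 + q^{2}$
$U{\left(r \right)} = \frac{3916}{3605} - \frac{r^{2}}{103}$ ($U{\left(r \right)} = \frac{1 - 38}{-35} + \frac{-3 + r^{2}}{-103} = \left(1 - 38\right) \left(- \frac{1}{35}\right) + \left(-3 + r^{2}\right) \left(- \frac{1}{103}\right) = \left(-37\right) \left(- \frac{1}{35}\right) - \left(- \frac{3}{103} + \frac{r^{2}}{103}\right) = \frac{37}{35} - \left(- \frac{3}{103} + \frac{r^{2}}{103}\right) = \frac{3916}{3605} - \frac{r^{2}}{103}$)
$22113 - U{\left(z{\left(\left(-4\right) 1 + 1 \right)} \right)} = 22113 - \left(\frac{3916}{3605} - \frac{\left(2 \left(\left(-4\right) 1 + 1\right)\right)^{2}}{103}\right) = 22113 - \left(\frac{3916}{3605} - \frac{\left(2 \left(-4 + 1\right)\right)^{2}}{103}\right) = 22113 - \left(\frac{3916}{3605} - \frac{\left(2 \left(-3\right)\right)^{2}}{103}\right) = 22113 - \left(\frac{3916}{3605} - \frac{\left(-6\right)^{2}}{103}\right) = 22113 - \left(\frac{3916}{3605} - \frac{36}{103}\right) = 22113 - \frac{2656}{3605} = \frac{79714709}{3605}$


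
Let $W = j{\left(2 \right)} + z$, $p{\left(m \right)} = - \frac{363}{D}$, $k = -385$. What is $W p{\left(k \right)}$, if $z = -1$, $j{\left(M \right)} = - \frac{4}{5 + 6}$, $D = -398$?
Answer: $- \frac{495}{398} \approx -1.2437$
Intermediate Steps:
$j{\left(M \right)} = - \frac{4}{11}$
$p{\left(m \right)} = \frac{363}{398}$ ($p{\left(m \right)} = - \frac{363}{-398} = \left(-363\right) \left(- \frac{1}{398}\right) = \frac{363}{398}$)
$W = - \frac{15}{11}$ ($W = - \frac{4}{11} - 1 = - \frac{15}{11} \approx -1.3636$)
$W p{\left(k \right)} = \left(- \frac{15}{11}\right) \frac{363}{398} = - \frac{495}{398}$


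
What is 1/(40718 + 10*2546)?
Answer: 1/66178 ≈ 1.5111e-5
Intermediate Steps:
1/(40718 + 10*2546) = 1/(40718 + 25460) = 1/66178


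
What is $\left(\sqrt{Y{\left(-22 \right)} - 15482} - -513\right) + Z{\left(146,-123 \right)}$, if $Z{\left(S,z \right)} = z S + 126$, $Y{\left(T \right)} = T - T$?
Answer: $-17319 + i \sqrt{15482} \approx -17319.0 + 124.43 i$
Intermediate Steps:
$Y{\left(T \right)} = 0$
$Z{\left(S,z \right)} = 126 + S z$ ($Z{\left(S,z \right)} = S z + 126 = 126 + S z$)
$\left(\sqrt{Y{\left(-22 \right)} - 15482} - -513\right) + Z{\left(146,-123 \right)} = \left(\sqrt{0 - 15482} - -513\right) + \left(126 + 146 \left(-123\right)\right) = \left(\sqrt{-15482} + 513\right) + \left(126 - 17958\right) = \left(i \sqrt{15482} + 513\right) - 17832 = \left(513 + i \sqrt{15482}\right) - 17832 = -17319 + i \sqrt{15482}$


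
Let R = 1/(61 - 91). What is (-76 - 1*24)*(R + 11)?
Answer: -3290/3 ≈ -1096.7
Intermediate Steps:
R = -1/30 (R = 1/(-30) = -1/30 ≈ -0.033333)
(-76 - 1*24)*(R + 11) = (-76 - 1*24)*(-1/30 + 11) = (-76 - 24)*(329/30) = -100*329/30 = -3290/3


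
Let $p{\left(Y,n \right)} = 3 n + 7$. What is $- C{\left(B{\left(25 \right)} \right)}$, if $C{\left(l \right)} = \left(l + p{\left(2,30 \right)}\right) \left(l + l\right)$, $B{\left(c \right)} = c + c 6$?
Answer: $-95200$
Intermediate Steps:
$p{\left(Y,n \right)} = 7 + 3 n$
$B{\left(c \right)} = 7 c$ ($B{\left(c \right)} = c + 6 c = 7 c$)
$C{\left(l \right)} = 2 l \left(97 + l\right)$ ($C{\left(l \right)} = \left(l + \left(7 + 3 \cdot 30\right)\right) \left(l + l\right) = \left(l + \left(7 + 90\right)\right) 2 l = \left(l + 97\right) 2 l = \left(97 + l\right) 2 l = 2 l \left(97 + l\right)$)
$- C{\left(B{\left(25 \right)} \right)} = - 2 \cdot 7 \cdot 25 \left(97 + 7 \cdot 25\right) = - 2 \cdot 175 \left(97 + 175\right) = - 2 \cdot 175 \cdot 272 = \left(-1\right) 95200 = -95200$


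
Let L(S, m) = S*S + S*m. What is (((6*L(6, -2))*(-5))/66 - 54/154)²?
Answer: 751689/5929 ≈ 126.78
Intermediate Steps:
L(S, m) = S² + S*m
(((6*L(6, -2))*(-5))/66 - 54/154)² = (((6*(6*(6 - 2)))*(-5))/66 - 54/154)² = (((6*(6*4))*(-5))*(1/66) - 54*1/154)² = (((6*24)*(-5))*(1/66) - 27/77)² = ((144*(-5))*(1/66) - 27/77)² = (-720*1/66 - 27/77)² = (-120/11 - 27/77)² = (-867/77)² = 751689/5929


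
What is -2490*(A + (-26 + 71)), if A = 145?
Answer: -473100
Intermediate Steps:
-2490*(A + (-26 + 71)) = -2490*(145 + (-26 + 71)) = -2490*(145 + 45) = -2490*190 = -473100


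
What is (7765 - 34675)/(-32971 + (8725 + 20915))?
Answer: 26910/3331 ≈ 8.0787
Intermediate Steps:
(7765 - 34675)/(-32971 + (8725 + 20915)) = -26910/(-32971 + 29640) = -26910/(-3331) = -26910*(-1/3331) = 26910/3331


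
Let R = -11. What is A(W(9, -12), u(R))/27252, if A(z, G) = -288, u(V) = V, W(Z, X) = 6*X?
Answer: -8/757 ≈ -0.010568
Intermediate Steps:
A(W(9, -12), u(R))/27252 = -288/27252 = -288*1/27252 = -8/757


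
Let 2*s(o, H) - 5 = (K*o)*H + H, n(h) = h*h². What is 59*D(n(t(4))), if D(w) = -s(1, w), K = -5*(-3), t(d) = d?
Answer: -60711/2 ≈ -30356.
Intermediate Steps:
K = 15
n(h) = h³
s(o, H) = 5/2 + H/2 + 15*H*o/2 (s(o, H) = 5/2 + ((15*o)*H + H)/2 = 5/2 + (15*H*o + H)/2 = 5/2 + (H + 15*H*o)/2 = 5/2 + (H/2 + 15*H*o/2) = 5/2 + H/2 + 15*H*o/2)
D(w) = -5/2 - 8*w (D(w) = -(5/2 + w/2 + (15/2)*w*1) = -(5/2 + w/2 + 15*w/2) = -(5/2 + 8*w) = -5/2 - 8*w)
59*D(n(t(4))) = 59*(-5/2 - 8*4³) = 59*(-5/2 - 8*64) = 59*(-5/2 - 512) = 59*(-1029/2) = -60711/2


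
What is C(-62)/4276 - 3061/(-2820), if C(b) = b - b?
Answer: 3061/2820 ≈ 1.0855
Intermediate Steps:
C(b) = 0
C(-62)/4276 - 3061/(-2820) = 0/4276 - 3061/(-2820) = 0*(1/4276) - 3061*(-1/2820) = 0 + 3061/2820 = 3061/2820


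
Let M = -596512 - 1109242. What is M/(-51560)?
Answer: 852877/25780 ≈ 33.083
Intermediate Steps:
M = -1705754
M/(-51560) = -1705754/(-51560) = -1705754*(-1/51560) = 852877/25780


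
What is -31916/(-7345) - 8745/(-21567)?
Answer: 19296523/4061785 ≈ 4.7507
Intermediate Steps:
-31916/(-7345) - 8745/(-21567) = -31916*(-1/7345) - 8745*(-1/21567) = 31916/7345 + 2915/7189 = 19296523/4061785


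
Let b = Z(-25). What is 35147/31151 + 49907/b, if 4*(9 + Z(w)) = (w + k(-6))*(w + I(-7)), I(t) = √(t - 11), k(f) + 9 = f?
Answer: 376776000144/1865353031 + 1497210*I*√2/59881 ≈ 201.99 + 35.36*I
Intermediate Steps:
k(f) = -9 + f
I(t) = √(-11 + t)
Z(w) = -9 + (-15 + w)*(w + 3*I*√2)/4 (Z(w) = -9 + ((w + (-9 - 6))*(w + √(-11 - 7)))/4 = -9 + ((w - 15)*(w + √(-18)))/4 = -9 + ((-15 + w)*(w + 3*I*√2))/4 = -9 + (-15 + w)*(w + 3*I*√2)/4)
b = 241 - 30*I*√2 (b = -9 - 15/4*(-25) + (¼)*(-25)² - 45*I*√2/4 + (¾)*I*(-25)*√2 = -9 + 375/4 + (¼)*625 - 45*I*√2/4 - 75*I*√2/4 = -9 + 375/4 + 625/4 - 45*I*√2/4 - 75*I*√2/4 = 241 - 30*I*√2 ≈ 241.0 - 42.426*I)
35147/31151 + 49907/b = 35147/31151 + 49907/(241 - 30*I*√2)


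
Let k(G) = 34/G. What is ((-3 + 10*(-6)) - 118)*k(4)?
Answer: -3077/2 ≈ -1538.5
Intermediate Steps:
((-3 + 10*(-6)) - 118)*k(4) = ((-3 + 10*(-6)) - 118)*(34/4) = ((-3 - 60) - 118)*(34*(1/4)) = (-63 - 118)*(17/2) = -181*17/2 = -3077/2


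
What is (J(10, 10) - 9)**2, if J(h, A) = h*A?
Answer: 8281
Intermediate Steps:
J(h, A) = A*h
(J(10, 10) - 9)**2 = (10*10 - 9)**2 = (100 - 9)**2 = 91**2 = 8281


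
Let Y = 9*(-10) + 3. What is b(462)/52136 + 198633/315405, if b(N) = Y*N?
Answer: -55272821/391522740 ≈ -0.14117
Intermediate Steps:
Y = -87 (Y = -90 + 3 = -87)
b(N) = -87*N
b(462)/52136 + 198633/315405 = -87*462/52136 + 198633/315405 = -40194*1/52136 + 198633*(1/315405) = -2871/3724 + 66211/105135 = -55272821/391522740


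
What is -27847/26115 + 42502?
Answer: 1109911883/26115 ≈ 42501.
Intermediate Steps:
-27847/26115 + 42502 = 1109911883/26115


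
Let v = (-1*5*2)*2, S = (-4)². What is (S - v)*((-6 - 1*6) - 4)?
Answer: -576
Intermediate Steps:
S = 16
v = -20 (v = -5*2*2 = -10*2 = -20)
(S - v)*((-6 - 1*6) - 4) = (16 - 1*(-20))*((-6 - 1*6) - 4) = (16 + 20)*((-6 - 6) - 4) = 36*(-12 - 4) = 36*(-16) = -576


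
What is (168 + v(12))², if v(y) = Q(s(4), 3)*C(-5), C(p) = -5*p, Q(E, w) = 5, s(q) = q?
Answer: 85849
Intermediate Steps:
v(y) = 125 (v(y) = 5*(-5*(-5)) = 5*25 = 125)
(168 + v(12))² = (168 + 125)² = 293² = 85849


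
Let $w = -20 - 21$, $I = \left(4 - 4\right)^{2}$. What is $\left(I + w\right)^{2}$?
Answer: $1681$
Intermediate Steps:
$I = 0$ ($I = 0^{2} = 0$)
$w = -41$ ($w = -20 - 21 = -41$)
$\left(I + w\right)^{2} = \left(0 - 41\right)^{2} = \left(-41\right)^{2} = 1681$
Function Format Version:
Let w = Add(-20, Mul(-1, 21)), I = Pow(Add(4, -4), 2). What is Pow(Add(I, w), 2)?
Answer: 1681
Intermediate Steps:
I = 0 (I = Pow(0, 2) = 0)
w = -41 (w = Add(-20, -21) = -41)
Pow(Add(I, w), 2) = Pow(Add(0, -41), 2) = Pow(-41, 2) = 1681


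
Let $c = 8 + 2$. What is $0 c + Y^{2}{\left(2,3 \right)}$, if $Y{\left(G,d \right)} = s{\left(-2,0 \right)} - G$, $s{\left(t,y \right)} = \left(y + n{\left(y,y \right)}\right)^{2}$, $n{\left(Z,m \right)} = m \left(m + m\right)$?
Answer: $4$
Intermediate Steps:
$n{\left(Z,m \right)} = 2 m^{2}$ ($n{\left(Z,m \right)} = m 2 m = 2 m^{2}$)
$s{\left(t,y \right)} = \left(y + 2 y^{2}\right)^{2}$
$Y{\left(G,d \right)} = - G$ ($Y{\left(G,d \right)} = 0^{2} \left(1 + 2 \cdot 0\right)^{2} - G = 0 \left(1 + 0\right)^{2} - G = 0 \cdot 1^{2} - G = 0 \cdot 1 - G = 0 - G = - G$)
$c = 10$
$0 c + Y^{2}{\left(2,3 \right)} = 0 \cdot 10 + \left(\left(-1\right) 2\right)^{2} = 0 + \left(-2\right)^{2} = 0 + 4 = 4$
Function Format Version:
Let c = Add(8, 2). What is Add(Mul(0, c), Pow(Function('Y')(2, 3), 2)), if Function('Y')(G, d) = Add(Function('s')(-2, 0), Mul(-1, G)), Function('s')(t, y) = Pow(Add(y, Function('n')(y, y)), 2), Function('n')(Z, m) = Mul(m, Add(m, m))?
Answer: 4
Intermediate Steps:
Function('n')(Z, m) = Mul(2, Pow(m, 2)) (Function('n')(Z, m) = Mul(m, Mul(2, m)) = Mul(2, Pow(m, 2)))
Function('s')(t, y) = Pow(Add(y, Mul(2, Pow(y, 2))), 2)
Function('Y')(G, d) = Mul(-1, G) (Function('Y')(G, d) = Add(Mul(Pow(0, 2), Pow(Add(1, Mul(2, 0)), 2)), Mul(-1, G)) = Add(Mul(0, Pow(Add(1, 0), 2)), Mul(-1, G)) = Add(Mul(0, Pow(1, 2)), Mul(-1, G)) = Add(Mul(0, 1), Mul(-1, G)) = Add(0, Mul(-1, G)) = Mul(-1, G))
c = 10
Add(Mul(0, c), Pow(Function('Y')(2, 3), 2)) = Add(Mul(0, 10), Pow(Mul(-1, 2), 2)) = Add(0, Pow(-2, 2)) = Add(0, 4) = 4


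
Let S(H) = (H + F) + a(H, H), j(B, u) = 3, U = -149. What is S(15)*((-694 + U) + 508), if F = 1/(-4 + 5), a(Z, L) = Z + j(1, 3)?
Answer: -11390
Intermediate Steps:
a(Z, L) = 3 + Z (a(Z, L) = Z + 3 = 3 + Z)
F = 1 (F = 1/1 = 1)
S(H) = 4 + 2*H (S(H) = (H + 1) + (3 + H) = (1 + H) + (3 + H) = 4 + 2*H)
S(15)*((-694 + U) + 508) = (4 + 2*15)*((-694 - 149) + 508) = (4 + 30)*(-843 + 508) = 34*(-335) = -11390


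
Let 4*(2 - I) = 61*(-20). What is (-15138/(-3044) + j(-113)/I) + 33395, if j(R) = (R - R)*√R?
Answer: 50834759/1522 ≈ 33400.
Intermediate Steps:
I = 307 (I = 2 - 61*(-20)/4 = 2 - ¼*(-1220) = 2 + 305 = 307)
j(R) = 0 (j(R) = 0*√R = 0)
(-15138/(-3044) + j(-113)/I) + 33395 = (-15138/(-3044) + 0/307) + 33395 = (-15138*(-1/3044) + 0*(1/307)) + 33395 = (7569/1522 + 0) + 33395 = 7569/1522 + 33395 = 50834759/1522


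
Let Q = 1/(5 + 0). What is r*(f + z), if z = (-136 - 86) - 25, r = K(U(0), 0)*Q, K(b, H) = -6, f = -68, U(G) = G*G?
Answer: 378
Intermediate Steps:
U(G) = G**2
Q = 1/5 ≈ 0.20000
r = -6/5 (r = -6*1/5 = -6/5 ≈ -1.2000)
z = -247 (z = -222 - 25 = -247)
r*(f + z) = -6*(-68 - 247)/5 = -6/5*(-315) = 378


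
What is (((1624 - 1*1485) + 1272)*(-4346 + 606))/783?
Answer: -5277140/783 ≈ -6739.6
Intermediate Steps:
(((1624 - 1*1485) + 1272)*(-4346 + 606))/783 = (((1624 - 1485) + 1272)*(-3740))*(1/783) = ((139 + 1272)*(-3740))*(1/783) = (1411*(-3740))*(1/783) = -5277140*1/783 = -5277140/783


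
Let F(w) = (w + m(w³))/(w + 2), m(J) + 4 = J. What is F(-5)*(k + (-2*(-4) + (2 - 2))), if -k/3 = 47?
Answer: -17822/3 ≈ -5940.7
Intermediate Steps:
m(J) = -4 + J
k = -141 (k = -3*47 = -141)
F(w) = (-4 + w + w³)/(2 + w) (F(w) = (w + (-4 + w³))/(w + 2) = (-4 + w + w³)/(2 + w))
F(-5)*(k + (-2*(-4) + (2 - 2))) = ((-4 - 5 + (-5)³)/(2 - 5))*(-141 + (-2*(-4) + (2 - 2))) = ((-4 - 5 - 125)/(-3))*(-141 + (8 + 0)) = (-⅓*(-134))*(-141 + 8) = (134/3)*(-133) = -17822/3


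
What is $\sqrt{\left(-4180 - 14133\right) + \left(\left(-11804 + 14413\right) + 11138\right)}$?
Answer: $i \sqrt{4566} \approx 67.572 i$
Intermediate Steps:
$\sqrt{\left(-4180 - 14133\right) + \left(\left(-11804 + 14413\right) + 11138\right)} = \sqrt{-18313 + \left(2609 + 11138\right)} = \sqrt{-18313 + 13747} = \sqrt{-4566} = i \sqrt{4566}$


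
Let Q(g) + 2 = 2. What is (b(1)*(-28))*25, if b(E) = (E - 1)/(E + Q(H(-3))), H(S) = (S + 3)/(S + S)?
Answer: 0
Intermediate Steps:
H(S) = (3 + S)/(2*S) (H(S) = (3 + S)/((2*S)) = (3 + S)*(1/(2*S)) = (3 + S)/(2*S))
Q(g) = 0 (Q(g) = -2 + 2 = 0)
b(E) = (-1 + E)/E (b(E) = (E - 1)/(E + 0) = (-1 + E)/E)
(b(1)*(-28))*25 = (((-1 + 1)/1)*(-28))*25 = ((1*0)*(-28))*25 = (0*(-28))*25 = 0*25 = 0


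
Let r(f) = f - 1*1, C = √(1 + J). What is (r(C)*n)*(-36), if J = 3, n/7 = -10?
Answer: 2520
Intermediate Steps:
n = -70 (n = 7*(-10) = -70)
C = 2 (C = √(1 + 3) = √4 = 2)
r(f) = -1 + f (r(f) = f - 1 = -1 + f)
(r(C)*n)*(-36) = ((-1 + 2)*(-70))*(-36) = (1*(-70))*(-36) = -70*(-36) = 2520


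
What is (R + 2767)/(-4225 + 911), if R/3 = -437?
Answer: -728/1657 ≈ -0.43935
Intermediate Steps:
R = -1311 (R = 3*(-437) = -1311)
(R + 2767)/(-4225 + 911) = (-1311 + 2767)/(-4225 + 911) = 1456/(-3314) = 1456*(-1/3314) = -728/1657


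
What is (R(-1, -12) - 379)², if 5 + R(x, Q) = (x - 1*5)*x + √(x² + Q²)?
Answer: (378 - √145)² ≈ 1.3393e+5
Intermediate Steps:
R(x, Q) = -5 + √(Q² + x²) + x*(-5 + x) (R(x, Q) = -5 + ((x - 1*5)*x + √(x² + Q²)) = -5 + ((x - 5)*x + √(Q² + x²)) = -5 + ((-5 + x)*x + √(Q² + x²)) = -5 + (x*(-5 + x) + √(Q² + x²)) = -5 + (√(Q² + x²) + x*(-5 + x)) = -5 + √(Q² + x²) + x*(-5 + x))
(R(-1, -12) - 379)² = ((-5 + (-1)² + √((-12)² + (-1)²) - 5*(-1)) - 379)² = ((-5 + 1 + √(144 + 1) + 5) - 379)² = ((-5 + 1 + √145 + 5) - 379)² = ((1 + √145) - 379)² = (-378 + √145)²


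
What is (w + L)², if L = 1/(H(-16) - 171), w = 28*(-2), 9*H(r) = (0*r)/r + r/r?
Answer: 7419582769/2365444 ≈ 3136.7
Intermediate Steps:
H(r) = ⅑ (H(r) = ((0*r)/r + r/r)/9 = (0/r + 1)/9 = (0 + 1)/9 = (⅑)*1 = ⅑)
w = -56
L = -9/1538 (L = 1/(⅑ - 171) = 1/(-1538/9) = -9/1538 ≈ -0.0058518)
(w + L)² = (-56 - 9/1538)² = (-86137/1538)² = 7419582769/2365444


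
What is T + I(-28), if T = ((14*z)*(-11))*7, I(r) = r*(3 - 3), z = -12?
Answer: 12936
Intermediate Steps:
I(r) = 0 (I(r) = r*0 = 0)
T = 12936 (T = ((14*(-12))*(-11))*7 = -168*(-11)*7 = 1848*7 = 12936)
T + I(-28) = 12936 + 0 = 12936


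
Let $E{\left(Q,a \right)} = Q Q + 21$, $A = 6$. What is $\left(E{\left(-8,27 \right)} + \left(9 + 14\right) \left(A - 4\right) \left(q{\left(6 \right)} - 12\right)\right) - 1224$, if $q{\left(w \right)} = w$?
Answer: $-1415$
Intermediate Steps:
$E{\left(Q,a \right)} = 21 + Q^{2}$ ($E{\left(Q,a \right)} = Q^{2} + 21 = 21 + Q^{2}$)
$\left(E{\left(-8,27 \right)} + \left(9 + 14\right) \left(A - 4\right) \left(q{\left(6 \right)} - 12\right)\right) - 1224 = \left(\left(21 + \left(-8\right)^{2}\right) + \left(9 + 14\right) \left(6 - 4\right) \left(6 - 12\right)\right) - 1224 = \left(\left(21 + 64\right) + 23 \cdot 2 \left(-6\right)\right) - 1224 = \left(85 + 46 \left(-6\right)\right) - 1224 = \left(85 - 276\right) - 1224 = -191 - 1224 = -1415$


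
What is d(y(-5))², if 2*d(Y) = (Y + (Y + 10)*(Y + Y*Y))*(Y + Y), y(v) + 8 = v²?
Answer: 19808592049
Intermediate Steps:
y(v) = -8 + v²
d(Y) = Y*(Y + (10 + Y)*(Y + Y²)) (d(Y) = ((Y + (Y + 10)*(Y + Y*Y))*(Y + Y))/2 = ((Y + (10 + Y)*(Y + Y²))*(2*Y))/2 = (2*Y*(Y + (10 + Y)*(Y + Y²)))/2 = Y*(Y + (10 + Y)*(Y + Y²)))
d(y(-5))² = ((-8 + (-5)²)²*(11 + (-8 + (-5)²)² + 11*(-8 + (-5)²)))² = ((-8 + 25)²*(11 + (-8 + 25)² + 11*(-8 + 25)))² = (17²*(11 + 17² + 11*17))² = (289*(11 + 289 + 187))² = (289*487)² = 140743² = 19808592049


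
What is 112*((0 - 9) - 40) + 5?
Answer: -5483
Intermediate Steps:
112*((0 - 9) - 40) + 5 = 112*(-9 - 40) + 5 = 112*(-49) + 5 = -5488 + 5 = -5483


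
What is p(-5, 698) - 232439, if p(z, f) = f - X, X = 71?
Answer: -231812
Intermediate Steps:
p(z, f) = -71 + f (p(z, f) = f - 1*71 = f - 71 = -71 + f)
p(-5, 698) - 232439 = (-71 + 698) - 232439 = 627 - 232439 = -231812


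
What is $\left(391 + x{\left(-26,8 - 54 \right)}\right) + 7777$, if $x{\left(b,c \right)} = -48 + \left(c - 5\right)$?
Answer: $8069$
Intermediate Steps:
$x{\left(b,c \right)} = -53 + c$ ($x{\left(b,c \right)} = -48 + \left(c - 5\right) = -48 + \left(-5 + c\right) = -53 + c$)
$\left(391 + x{\left(-26,8 - 54 \right)}\right) + 7777 = \left(391 + \left(-53 + \left(8 - 54\right)\right)\right) + 7777 = \left(391 - 99\right) + 7777 = 292 + 7777 = 8069$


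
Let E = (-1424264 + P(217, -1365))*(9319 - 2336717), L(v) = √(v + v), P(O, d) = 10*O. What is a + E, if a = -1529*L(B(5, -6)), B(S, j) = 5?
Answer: 3309778731412 - 1529*√10 ≈ 3.3098e+12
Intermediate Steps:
L(v) = √2*√v (L(v) = √(2*v) = √2*√v)
E = 3309778731412 (E = (-1424264 + 10*217)*(9319 - 2336717) = (-1424264 + 2170)*(-2327398) = -1422094*(-2327398) = 3309778731412)
a = -1529*√10 (a = -1529*√2*√5 = -1529*√10 ≈ -4835.1)
a + E = -1529*√10 + 3309778731412 = 3309778731412 - 1529*√10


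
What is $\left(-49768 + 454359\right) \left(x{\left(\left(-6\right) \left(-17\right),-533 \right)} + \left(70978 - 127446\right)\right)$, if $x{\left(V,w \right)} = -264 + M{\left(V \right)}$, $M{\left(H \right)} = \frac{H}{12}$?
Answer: $- \frac{45899635177}{2} \approx -2.295 \cdot 10^{10}$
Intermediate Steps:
$M{\left(H \right)} = \frac{H}{12}$ ($M{\left(H \right)} = H \frac{1}{12} = \frac{H}{12}$)
$x{\left(V,w \right)} = -264 + \frac{V}{12}$
$\left(-49768 + 454359\right) \left(x{\left(\left(-6\right) \left(-17\right),-533 \right)} + \left(70978 - 127446\right)\right) = \left(-49768 + 454359\right) \left(\left(-264 + \frac{\left(-6\right) \left(-17\right)}{12}\right) + \left(70978 - 127446\right)\right) = 404591 \left(\left(-264 + \frac{1}{12} \cdot 102\right) + \left(70978 - 127446\right)\right) = 404591 \left(\left(-264 + \frac{17}{2}\right) - 56468\right) = 404591 \left(- \frac{511}{2} - 56468\right) = 404591 \left(- \frac{113447}{2}\right) = - \frac{45899635177}{2}$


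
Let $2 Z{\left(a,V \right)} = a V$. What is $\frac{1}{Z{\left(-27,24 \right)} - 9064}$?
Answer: $- \frac{1}{9388} \approx -0.00010652$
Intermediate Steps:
$Z{\left(a,V \right)} = \frac{V a}{2}$ ($Z{\left(a,V \right)} = \frac{a V}{2} = \frac{V a}{2}$)
$\frac{1}{Z{\left(-27,24 \right)} - 9064} = \frac{1}{\frac{1}{2} \cdot 24 \left(-27\right) - 9064} = \frac{1}{-324 - 9064} = \frac{1}{-9388} = - \frac{1}{9388}$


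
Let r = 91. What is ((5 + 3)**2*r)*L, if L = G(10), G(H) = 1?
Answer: 5824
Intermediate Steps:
L = 1
((5 + 3)**2*r)*L = ((5 + 3)**2*91)*1 = (8**2*91)*1 = (64*91)*1 = 5824*1 = 5824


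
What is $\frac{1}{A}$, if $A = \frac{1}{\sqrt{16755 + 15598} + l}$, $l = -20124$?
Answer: $-20124 + \sqrt{32353} \approx -19944.0$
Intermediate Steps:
$A = \frac{1}{-20124 + \sqrt{32353}}$ ($A = \frac{1}{\sqrt{16755 + 15598} - 20124} = \frac{1}{\sqrt{32353} - 20124} = \frac{1}{-20124 + \sqrt{32353}} \approx -5.014 \cdot 10^{-5}$)
$\frac{1}{A} = \frac{1}{- \frac{20124}{404943023} - \frac{\sqrt{32353}}{404943023}}$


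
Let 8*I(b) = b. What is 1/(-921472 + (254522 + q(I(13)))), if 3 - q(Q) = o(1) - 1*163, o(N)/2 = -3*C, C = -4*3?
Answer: -1/666856 ≈ -1.4996e-6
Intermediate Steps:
I(b) = b/8
C = -12
o(N) = 72 (o(N) = 2*(-3*(-12)) = 2*36 = 72)
q(Q) = 94 (q(Q) = 3 - (72 - 1*163) = 3 - (72 - 163) = 3 - 1*(-91) = 3 + 91 = 94)
1/(-921472 + (254522 + q(I(13)))) = 1/(-921472 + (254522 + 94)) = 1/(-921472 + 254616) = 1/(-666856) = -1/666856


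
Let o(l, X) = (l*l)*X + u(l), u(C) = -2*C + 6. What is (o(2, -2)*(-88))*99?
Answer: 52272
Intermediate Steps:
u(C) = 6 - 2*C
o(l, X) = 6 - 2*l + X*l**2 (o(l, X) = (l*l)*X + (6 - 2*l) = l**2*X + (6 - 2*l) = X*l**2 + (6 - 2*l) = 6 - 2*l + X*l**2)
(o(2, -2)*(-88))*99 = ((6 - 2*2 - 2*2**2)*(-88))*99 = ((6 - 4 - 2*4)*(-88))*99 = ((6 - 4 - 8)*(-88))*99 = -6*(-88)*99 = 528*99 = 52272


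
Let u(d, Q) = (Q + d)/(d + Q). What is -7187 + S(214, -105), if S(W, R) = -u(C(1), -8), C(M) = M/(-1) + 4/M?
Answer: -7188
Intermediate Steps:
C(M) = -M + 4/M (C(M) = M*(-1) + 4/M = -M + 4/M)
u(d, Q) = 1 (u(d, Q) = (Q + d)/(Q + d) = 1)
S(W, R) = -1 (S(W, R) = -1*1 = -1)
-7187 + S(214, -105) = -7187 - 1 = -7188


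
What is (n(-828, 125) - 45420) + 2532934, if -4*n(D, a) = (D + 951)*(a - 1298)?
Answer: 10094335/4 ≈ 2.5236e+6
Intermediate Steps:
n(D, a) = -(-1298 + a)*(951 + D)/4 (n(D, a) = -(D + 951)*(a - 1298)/4 = -(951 + D)*(-1298 + a)/4 = -(-1298 + a)*(951 + D)/4)
(n(-828, 125) - 45420) + 2532934 = ((617199/2 - 951/4*125 + (649/2)*(-828) - ¼*(-828)*125) - 45420) + 2532934 = ((617199/2 - 118875/4 - 268686 + 25875) - 45420) + 2532934 = (144279/4 - 45420) + 2532934 = -37401/4 + 2532934 = 10094335/4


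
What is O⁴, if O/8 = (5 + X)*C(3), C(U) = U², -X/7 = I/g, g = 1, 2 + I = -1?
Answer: 12280707219456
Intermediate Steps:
I = -3 (I = -2 - 1 = -3)
X = 21 (X = -(-21)/1 = -(-21) = -7*(-3) = 21)
O = 1872 (O = 8*((5 + 21)*3²) = 8*(26*9) = 8*234 = 1872)
O⁴ = 1872⁴ = 12280707219456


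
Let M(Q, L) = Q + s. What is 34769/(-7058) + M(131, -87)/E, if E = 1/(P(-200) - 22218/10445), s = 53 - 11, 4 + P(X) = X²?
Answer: 510069498303863/73720810 ≈ 6.9189e+6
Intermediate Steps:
P(X) = -4 + X²
s = 42
E = 10445/417736002 (E = 1/((-4 + (-200)²) - 22218/10445) = 1/((-4 + 40000) - 22218*1/10445) = 1/(39996 - 22218/10445) = 1/(417736002/10445) = 10445/417736002 ≈ 2.5004e-5)
M(Q, L) = 42 + Q (M(Q, L) = Q + 42 = 42 + Q)
34769/(-7058) + M(131, -87)/E = 34769/(-7058) + (42 + 131)/(10445/417736002) = 34769*(-1/7058) + 173*(417736002/10445) = -34769/7058 + 72268328346/10445 = 510069498303863/73720810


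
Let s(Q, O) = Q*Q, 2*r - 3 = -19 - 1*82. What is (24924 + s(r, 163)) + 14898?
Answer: 42223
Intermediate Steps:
r = -49 (r = 3/2 + (-19 - 1*82)/2 = 3/2 + (-19 - 82)/2 = 3/2 + (½)*(-101) = 3/2 - 101/2 = -49)
s(Q, O) = Q²
(24924 + s(r, 163)) + 14898 = (24924 + (-49)²) + 14898 = (24924 + 2401) + 14898 = 27325 + 14898 = 42223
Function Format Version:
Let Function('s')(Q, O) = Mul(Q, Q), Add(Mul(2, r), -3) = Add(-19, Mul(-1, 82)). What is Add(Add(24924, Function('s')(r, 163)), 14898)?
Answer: 42223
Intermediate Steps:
r = -49 (r = Add(Rational(3, 2), Mul(Rational(1, 2), Add(-19, Mul(-1, 82)))) = Add(Rational(3, 2), Mul(Rational(1, 2), Add(-19, -82))) = Add(Rational(3, 2), Mul(Rational(1, 2), -101)) = Add(Rational(3, 2), Rational(-101, 2)) = -49)
Function('s')(Q, O) = Pow(Q, 2)
Add(Add(24924, Function('s')(r, 163)), 14898) = Add(Add(24924, Pow(-49, 2)), 14898) = Add(Add(24924, 2401), 14898) = Add(27325, 14898) = 42223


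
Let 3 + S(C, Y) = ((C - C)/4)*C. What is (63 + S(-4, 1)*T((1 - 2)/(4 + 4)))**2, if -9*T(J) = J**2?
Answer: 146337409/36864 ≈ 3969.7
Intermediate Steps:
T(J) = -J**2/9
S(C, Y) = -3 (S(C, Y) = -3 + ((C - C)/4)*C = -3 + (0*(1/4))*C = -3 + 0*C = -3 + 0 = -3)
(63 + S(-4, 1)*T((1 - 2)/(4 + 4)))**2 = (63 - (-1)*((1 - 2)/(4 + 4))**2/3)**2 = (63 - (-1)*(-1/8)**2/3)**2 = (63 - (-1)/(3*64))**2 = (63 - 3*(-1/576))**2 = (63 + 1/192)**2 = (12097/192)**2 = 146337409/36864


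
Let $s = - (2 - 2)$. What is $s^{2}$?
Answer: $0$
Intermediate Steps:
$s = 0$ ($s = \left(-1\right) 0 = 0$)
$s^{2} = 0^{2} = 0$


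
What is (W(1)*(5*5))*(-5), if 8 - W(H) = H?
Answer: -875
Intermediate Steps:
W(H) = 8 - H
(W(1)*(5*5))*(-5) = ((8 - 1*1)*(5*5))*(-5) = ((8 - 1)*25)*(-5) = (7*25)*(-5) = 175*(-5) = -875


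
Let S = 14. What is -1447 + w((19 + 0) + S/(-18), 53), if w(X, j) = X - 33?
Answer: -13156/9 ≈ -1461.8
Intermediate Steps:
w(X, j) = -33 + X
-1447 + w((19 + 0) + S/(-18), 53) = -1447 + (-33 + ((19 + 0) + 14/(-18))) = -1447 + (-33 + (19 + 14*(-1/18))) = -1447 + (-33 + (19 - 7/9)) = -1447 + (-33 + 164/9) = -1447 - 133/9 = -13156/9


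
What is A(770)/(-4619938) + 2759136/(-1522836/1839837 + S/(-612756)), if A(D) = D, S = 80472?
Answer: -99796126290218009709209/34687465303121785 ≈ -2.8770e+6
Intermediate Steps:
A(770)/(-4619938) + 2759136/(-1522836/1839837 + S/(-612756)) = 770/(-4619938) + 2759136/(-1522836/1839837 + 80472/(-612756)) = 770*(-1/4619938) + 2759136/(-1522836*1/1839837 + 80472*(-1/612756)) = -385/2309969 + 2759136/(-507612/613279 - 6706/51063) = -385/2309969 + 2759136/(-30032840530/31315865577) = -385/2309969 + 2759136*(-31315865577/30032840530) = -385/2309969 - 43202366042330736/15016420265 = -99796126290218009709209/34687465303121785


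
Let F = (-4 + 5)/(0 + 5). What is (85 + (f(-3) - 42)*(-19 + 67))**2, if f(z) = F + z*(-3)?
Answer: 55457809/25 ≈ 2.2183e+6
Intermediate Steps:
F = 1/5 ≈ 0.20000
f(z) = 1/5 - 3*z (f(z) = 1/5 + z*(-3) = 1/5 - 3*z)
(85 + (f(-3) - 42)*(-19 + 67))**2 = (85 + ((1/5 - 3*(-3)) - 42)*(-19 + 67))**2 = (85 + ((1/5 + 9) - 42)*48)**2 = (85 + (46/5 - 42)*48)**2 = (85 - 164/5*48)**2 = (85 - 7872/5)**2 = (-7447/5)**2 = 55457809/25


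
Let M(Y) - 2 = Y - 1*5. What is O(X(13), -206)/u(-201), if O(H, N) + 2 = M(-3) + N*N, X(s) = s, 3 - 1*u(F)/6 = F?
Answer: 10607/306 ≈ 34.663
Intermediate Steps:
u(F) = 18 - 6*F
M(Y) = -3 + Y (M(Y) = 2 + (Y - 1*5) = 2 + (Y - 5) = 2 + (-5 + Y) = -3 + Y)
O(H, N) = -8 + N² (O(H, N) = -2 + ((-3 - 3) + N*N) = -2 + (-6 + N²) = -8 + N²)
O(X(13), -206)/u(-201) = (-8 + (-206)²)/(18 - 6*(-201)) = (-8 + 42436)/(18 + 1206) = 42428/1224 = 42428*(1/1224) = 10607/306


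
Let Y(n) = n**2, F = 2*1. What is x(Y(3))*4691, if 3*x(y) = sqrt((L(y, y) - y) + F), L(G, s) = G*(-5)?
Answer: 9382*I*sqrt(13)/3 ≈ 11276.0*I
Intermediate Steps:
L(G, s) = -5*G
F = 2
x(y) = sqrt(2 - 6*y)/3 (x(y) = sqrt((-5*y - y) + 2)/3 = sqrt(-6*y + 2)/3 = sqrt(2 - 6*y)/3)
x(Y(3))*4691 = (sqrt(2 - 6*3**2)/3)*4691 = (sqrt(2 - 6*9)/3)*4691 = (sqrt(2 - 54)/3)*4691 = (sqrt(-52)/3)*4691 = ((2*I*sqrt(13))/3)*4691 = (2*I*sqrt(13)/3)*4691 = 9382*I*sqrt(13)/3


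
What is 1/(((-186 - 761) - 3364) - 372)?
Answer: -1/4683 ≈ -0.00021354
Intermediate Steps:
1/(((-186 - 761) - 3364) - 372) = 1/((-947 - 3364) - 372) = 1/(-4311 - 372) = 1/(-4683) = -1/4683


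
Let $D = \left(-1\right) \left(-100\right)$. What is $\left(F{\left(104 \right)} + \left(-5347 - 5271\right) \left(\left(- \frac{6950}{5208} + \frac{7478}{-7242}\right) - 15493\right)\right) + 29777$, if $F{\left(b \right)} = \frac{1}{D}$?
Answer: $\frac{12930384551031107}{78575700} \approx 1.6456 \cdot 10^{8}$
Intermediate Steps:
$D = 100$
$F{\left(b \right)} = \frac{1}{100}$
$\left(F{\left(104 \right)} + \left(-5347 - 5271\right) \left(\left(- \frac{6950}{5208} + \frac{7478}{-7242}\right) - 15493\right)\right) + 29777 = \left(\frac{1}{100} + \left(-5347 - 5271\right) \left(\left(- \frac{6950}{5208} + \frac{7478}{-7242}\right) - 15493\right)\right) + 29777 = \left(\frac{1}{100} - 10618 \left(\left(\left(-6950\right) \frac{1}{5208} + 7478 \left(- \frac{1}{7242}\right)\right) - 15493\right)\right) + 29777 = \left(\frac{1}{100} - 10618 \left(\left(- \frac{3475}{2604} - \frac{3739}{3621}\right) - 15493\right)\right) + 29777 = \left(\frac{1}{100} - 10618 \left(- \frac{7439777}{3143028} - 15493\right)\right) + 29777 = \left(\frac{1}{100} - - \frac{258560896032529}{1571514}\right) + 29777 = \left(\frac{1}{100} + \frac{258560896032529}{1571514}\right) + 29777 = \frac{12928044802412207}{78575700} + 29777 = \frac{12930384551031107}{78575700}$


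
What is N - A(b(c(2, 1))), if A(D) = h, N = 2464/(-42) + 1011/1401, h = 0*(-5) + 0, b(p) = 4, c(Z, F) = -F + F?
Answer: -81181/1401 ≈ -57.945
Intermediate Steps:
c(Z, F) = 0
h = 0 (h = 0 + 0 = 0)
N = -81181/1401 (N = 2464*(-1/42) + 1011*(1/1401) = -176/3 + 337/467 = -81181/1401 ≈ -57.945)
A(D) = 0
N - A(b(c(2, 1))) = -81181/1401 - 1*0 = -81181/1401 + 0 = -81181/1401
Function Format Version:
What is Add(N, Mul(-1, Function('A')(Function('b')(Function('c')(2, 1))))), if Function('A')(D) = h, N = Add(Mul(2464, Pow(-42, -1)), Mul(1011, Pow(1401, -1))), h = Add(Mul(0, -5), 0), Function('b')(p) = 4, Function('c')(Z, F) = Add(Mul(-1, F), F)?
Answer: Rational(-81181, 1401) ≈ -57.945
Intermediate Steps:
Function('c')(Z, F) = 0
h = 0 (h = Add(0, 0) = 0)
N = Rational(-81181, 1401) (N = Add(Mul(2464, Rational(-1, 42)), Mul(1011, Rational(1, 1401))) = Add(Rational(-176, 3), Rational(337, 467)) = Rational(-81181, 1401) ≈ -57.945)
Function('A')(D) = 0
Add(N, Mul(-1, Function('A')(Function('b')(Function('c')(2, 1))))) = Add(Rational(-81181, 1401), Mul(-1, 0)) = Add(Rational(-81181, 1401), 0) = Rational(-81181, 1401)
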